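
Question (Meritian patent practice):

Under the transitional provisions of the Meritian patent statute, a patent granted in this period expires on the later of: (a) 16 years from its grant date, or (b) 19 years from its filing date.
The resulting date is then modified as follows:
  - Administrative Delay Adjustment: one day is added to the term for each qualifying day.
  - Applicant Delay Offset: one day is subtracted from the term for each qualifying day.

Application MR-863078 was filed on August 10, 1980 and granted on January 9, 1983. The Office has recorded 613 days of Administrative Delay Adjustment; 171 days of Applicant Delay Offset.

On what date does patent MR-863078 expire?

(a) grant + 16 years → 9 January 1999.
(b) filing + 19 years → 10 August 1999.
Later of the two: 10 August 1999.
Administrative Delay Adjustment: +613 days → 14 April 2001.
Applicant Delay Offset: −171 days → 25 October 2000.

2000-10-25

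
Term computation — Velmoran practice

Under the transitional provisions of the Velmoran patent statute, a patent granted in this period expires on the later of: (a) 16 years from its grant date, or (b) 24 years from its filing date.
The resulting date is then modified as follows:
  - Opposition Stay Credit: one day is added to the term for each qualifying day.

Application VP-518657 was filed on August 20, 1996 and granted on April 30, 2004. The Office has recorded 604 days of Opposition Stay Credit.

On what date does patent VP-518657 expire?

(a) grant + 16 years → 30 April 2020.
(b) filing + 24 years → 20 August 2020.
Later of the two: 20 August 2020.
Opposition Stay Credit: +604 days → 16 April 2022.

April 16, 2022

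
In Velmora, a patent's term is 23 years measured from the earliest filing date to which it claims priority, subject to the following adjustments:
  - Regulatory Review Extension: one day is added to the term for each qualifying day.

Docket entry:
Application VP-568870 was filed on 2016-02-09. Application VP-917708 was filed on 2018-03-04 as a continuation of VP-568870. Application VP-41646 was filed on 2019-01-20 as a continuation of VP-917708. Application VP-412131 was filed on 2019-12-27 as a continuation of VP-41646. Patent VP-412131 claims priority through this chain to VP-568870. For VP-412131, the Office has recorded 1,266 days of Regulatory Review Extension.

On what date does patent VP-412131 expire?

2042-07-29

Earliest priority filing: 9 February 2016.
Base term: 9 February 2016 + 23 years → 9 February 2039.
Regulatory Review Extension: +1266 days → 29 July 2042.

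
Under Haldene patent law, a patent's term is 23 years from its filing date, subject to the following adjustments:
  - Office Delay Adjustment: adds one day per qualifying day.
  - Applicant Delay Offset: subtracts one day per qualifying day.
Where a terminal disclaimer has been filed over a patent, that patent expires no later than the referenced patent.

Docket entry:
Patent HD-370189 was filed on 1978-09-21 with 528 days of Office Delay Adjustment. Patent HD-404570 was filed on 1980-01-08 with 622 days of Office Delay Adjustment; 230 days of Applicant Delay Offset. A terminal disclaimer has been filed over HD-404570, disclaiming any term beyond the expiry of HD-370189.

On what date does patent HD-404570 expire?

2003-03-03

Natural term of HD-404570:
  Base: filing + 23 years → 8 January 2003.
  Office Delay Adjustment: +622 days → 21 September 2004.
  Applicant Delay Offset: −230 days → 4 February 2004.
Expiry of referenced patent HD-370189:
  Base: filing + 23 years → 21 September 2001.
  Office Delay Adjustment: +528 days → 3 March 2003.
Terminal disclaimer: HD-404570 expires on the earlier of 4 February 2004 and 3 March 2003.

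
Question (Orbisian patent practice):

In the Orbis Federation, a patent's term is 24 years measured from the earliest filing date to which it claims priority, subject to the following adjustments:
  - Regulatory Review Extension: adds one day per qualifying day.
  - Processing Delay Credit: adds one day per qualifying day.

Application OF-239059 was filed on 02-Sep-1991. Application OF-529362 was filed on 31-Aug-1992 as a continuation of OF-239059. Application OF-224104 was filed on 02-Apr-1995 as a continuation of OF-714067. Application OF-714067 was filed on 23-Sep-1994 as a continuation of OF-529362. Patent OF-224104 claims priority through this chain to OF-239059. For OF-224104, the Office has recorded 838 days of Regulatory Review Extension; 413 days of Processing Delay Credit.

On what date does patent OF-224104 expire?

2019-02-04

Earliest priority filing: 2 September 1991.
Base term: 2 September 1991 + 24 years → 2 September 2015.
Regulatory Review Extension: +838 days → 18 December 2017.
Processing Delay Credit: +413 days → 4 February 2019.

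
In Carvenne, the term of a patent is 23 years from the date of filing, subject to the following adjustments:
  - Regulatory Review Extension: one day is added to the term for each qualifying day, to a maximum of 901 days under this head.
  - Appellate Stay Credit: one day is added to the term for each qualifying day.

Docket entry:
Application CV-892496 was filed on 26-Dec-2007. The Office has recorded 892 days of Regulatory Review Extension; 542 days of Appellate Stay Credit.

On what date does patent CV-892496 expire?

Base term: filing date + 23 years → 26 December 2030.
Regulatory Review Extension: 892 days (within the 901-day cap) → +892 days → 5 June 2033.
Appellate Stay Credit: +542 days → 29 November 2034.

2034-11-29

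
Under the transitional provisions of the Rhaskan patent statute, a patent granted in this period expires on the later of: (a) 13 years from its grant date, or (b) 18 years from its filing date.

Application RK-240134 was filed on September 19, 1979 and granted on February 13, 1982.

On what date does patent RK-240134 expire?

September 19, 1997

(a) grant + 13 years → 13 February 1995.
(b) filing + 18 years → 19 September 1997.
Later of the two: 19 September 1997.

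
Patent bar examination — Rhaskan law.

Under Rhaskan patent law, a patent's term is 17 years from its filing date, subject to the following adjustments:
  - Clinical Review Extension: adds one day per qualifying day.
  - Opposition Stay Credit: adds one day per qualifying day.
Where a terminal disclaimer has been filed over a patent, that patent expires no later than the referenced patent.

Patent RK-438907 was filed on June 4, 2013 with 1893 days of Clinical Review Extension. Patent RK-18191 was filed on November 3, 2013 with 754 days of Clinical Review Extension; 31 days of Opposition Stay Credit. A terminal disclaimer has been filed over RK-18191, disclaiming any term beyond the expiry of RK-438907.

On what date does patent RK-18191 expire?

Natural term of RK-18191:
  Base: filing + 17 years → 3 November 2030.
  Clinical Review Extension: +754 days → 26 November 2032.
  Opposition Stay Credit: +31 days → 27 December 2032.
Expiry of referenced patent RK-438907:
  Base: filing + 17 years → 4 June 2030.
  Clinical Review Extension: +1893 days → 10 August 2035.
Terminal disclaimer: RK-18191 expires on the earlier of 27 December 2032 and 10 August 2035.

2032-12-27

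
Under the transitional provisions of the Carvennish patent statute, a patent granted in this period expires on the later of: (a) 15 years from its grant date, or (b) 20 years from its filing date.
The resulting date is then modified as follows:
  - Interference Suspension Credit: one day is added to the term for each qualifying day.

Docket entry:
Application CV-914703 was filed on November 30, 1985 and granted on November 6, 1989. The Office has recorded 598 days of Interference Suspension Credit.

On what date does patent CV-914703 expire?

(a) grant + 15 years → 6 November 2004.
(b) filing + 20 years → 30 November 2005.
Later of the two: 30 November 2005.
Interference Suspension Credit: +598 days → 21 July 2007.

2007-07-21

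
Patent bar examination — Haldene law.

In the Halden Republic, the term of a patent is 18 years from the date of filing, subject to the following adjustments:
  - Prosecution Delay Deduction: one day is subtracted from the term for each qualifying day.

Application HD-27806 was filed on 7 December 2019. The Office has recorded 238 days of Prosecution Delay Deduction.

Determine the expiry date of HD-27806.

2037-04-13

Base term: filing date + 18 years → 7 December 2037.
Prosecution Delay Deduction: −238 days → 13 April 2037.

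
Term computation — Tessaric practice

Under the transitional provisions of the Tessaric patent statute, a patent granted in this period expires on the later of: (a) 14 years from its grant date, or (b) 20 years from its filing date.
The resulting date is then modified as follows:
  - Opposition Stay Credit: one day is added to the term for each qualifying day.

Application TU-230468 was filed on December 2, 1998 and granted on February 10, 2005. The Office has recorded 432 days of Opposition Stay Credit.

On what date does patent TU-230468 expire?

(a) grant + 14 years → 10 February 2019.
(b) filing + 20 years → 2 December 2018.
Later of the two: 10 February 2019.
Opposition Stay Credit: +432 days → 17 April 2020.

2020-04-17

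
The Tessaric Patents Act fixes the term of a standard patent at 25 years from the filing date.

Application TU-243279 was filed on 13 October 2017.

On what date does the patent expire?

2042-10-13

Filing date + 25 years → 13 October 2042.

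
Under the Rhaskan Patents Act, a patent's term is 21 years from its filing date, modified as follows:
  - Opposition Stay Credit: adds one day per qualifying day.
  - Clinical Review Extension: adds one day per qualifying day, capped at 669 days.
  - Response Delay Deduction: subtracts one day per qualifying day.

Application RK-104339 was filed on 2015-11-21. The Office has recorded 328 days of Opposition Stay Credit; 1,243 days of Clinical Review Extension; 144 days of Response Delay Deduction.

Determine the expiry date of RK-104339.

Base term: filing date + 21 years → 21 November 2036.
Opposition Stay Credit: +328 days → 15 October 2037.
Clinical Review Extension: 1243 days claimed exceeds the 669-day cap, so +669 days → 15 August 2039.
Response Delay Deduction: −144 days → 24 March 2039.

2039-03-24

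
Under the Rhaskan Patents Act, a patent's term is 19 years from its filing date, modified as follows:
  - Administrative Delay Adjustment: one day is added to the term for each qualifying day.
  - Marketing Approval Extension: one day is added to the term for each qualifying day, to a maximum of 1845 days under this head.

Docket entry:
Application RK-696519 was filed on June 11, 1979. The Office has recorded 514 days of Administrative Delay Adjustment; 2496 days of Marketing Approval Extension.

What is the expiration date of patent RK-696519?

November 25, 2004

Base term: filing date + 19 years → 11 June 1998.
Administrative Delay Adjustment: +514 days → 7 November 1999.
Marketing Approval Extension: 2496 days claimed exceeds the 1845-day cap, so +1845 days → 25 November 2004.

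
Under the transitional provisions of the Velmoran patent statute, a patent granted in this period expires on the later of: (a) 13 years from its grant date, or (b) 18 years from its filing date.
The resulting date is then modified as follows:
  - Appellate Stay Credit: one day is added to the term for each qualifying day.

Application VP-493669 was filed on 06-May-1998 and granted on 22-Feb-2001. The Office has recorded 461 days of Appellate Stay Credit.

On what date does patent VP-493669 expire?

(a) grant + 13 years → 22 February 2014.
(b) filing + 18 years → 6 May 2016.
Later of the two: 6 May 2016.
Appellate Stay Credit: +461 days → 10 August 2017.

August 10, 2017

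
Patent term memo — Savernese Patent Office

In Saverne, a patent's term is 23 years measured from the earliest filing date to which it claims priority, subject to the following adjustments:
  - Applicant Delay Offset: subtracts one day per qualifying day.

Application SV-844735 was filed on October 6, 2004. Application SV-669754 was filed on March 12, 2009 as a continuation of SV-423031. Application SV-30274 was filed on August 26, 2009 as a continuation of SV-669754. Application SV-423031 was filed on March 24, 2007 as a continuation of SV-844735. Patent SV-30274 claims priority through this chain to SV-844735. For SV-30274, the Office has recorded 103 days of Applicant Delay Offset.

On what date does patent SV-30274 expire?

Earliest priority filing: 6 October 2004.
Base term: 6 October 2004 + 23 years → 6 October 2027.
Applicant Delay Offset: −103 days → 25 June 2027.

2027-06-25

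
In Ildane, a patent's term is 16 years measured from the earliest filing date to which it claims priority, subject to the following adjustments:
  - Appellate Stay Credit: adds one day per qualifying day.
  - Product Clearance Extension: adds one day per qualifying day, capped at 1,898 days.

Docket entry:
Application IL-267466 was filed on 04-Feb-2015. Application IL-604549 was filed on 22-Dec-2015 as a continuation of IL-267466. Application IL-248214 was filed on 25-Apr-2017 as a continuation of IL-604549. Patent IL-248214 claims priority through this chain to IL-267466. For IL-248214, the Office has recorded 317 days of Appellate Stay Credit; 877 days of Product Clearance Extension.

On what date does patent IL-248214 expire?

2034-05-13

Earliest priority filing: 4 February 2015.
Base term: 4 February 2015 + 16 years → 4 February 2031.
Appellate Stay Credit: +317 days → 18 December 2031.
Product Clearance Extension: 877 days (within the 1898-day cap) → +877 days → 13 May 2034.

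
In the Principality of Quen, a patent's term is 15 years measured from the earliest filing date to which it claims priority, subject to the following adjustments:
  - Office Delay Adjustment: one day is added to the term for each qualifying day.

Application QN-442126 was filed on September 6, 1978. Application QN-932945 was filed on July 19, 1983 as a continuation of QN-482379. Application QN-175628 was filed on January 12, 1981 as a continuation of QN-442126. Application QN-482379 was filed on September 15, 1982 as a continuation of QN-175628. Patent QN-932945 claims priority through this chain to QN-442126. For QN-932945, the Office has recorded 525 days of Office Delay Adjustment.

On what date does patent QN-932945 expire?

February 13, 1995

Earliest priority filing: 6 September 1978.
Base term: 6 September 1978 + 15 years → 6 September 1993.
Office Delay Adjustment: +525 days → 13 February 1995.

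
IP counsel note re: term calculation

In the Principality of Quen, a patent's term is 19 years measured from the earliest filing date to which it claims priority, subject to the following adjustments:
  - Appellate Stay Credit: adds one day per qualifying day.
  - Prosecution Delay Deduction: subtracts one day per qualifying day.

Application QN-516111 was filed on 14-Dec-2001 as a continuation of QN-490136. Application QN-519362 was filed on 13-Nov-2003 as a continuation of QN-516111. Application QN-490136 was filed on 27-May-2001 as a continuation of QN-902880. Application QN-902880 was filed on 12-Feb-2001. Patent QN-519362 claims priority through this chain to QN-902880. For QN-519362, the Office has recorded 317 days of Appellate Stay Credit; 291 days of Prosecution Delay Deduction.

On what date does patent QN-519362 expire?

Earliest priority filing: 12 February 2001.
Base term: 12 February 2001 + 19 years → 12 February 2020.
Appellate Stay Credit: +317 days → 25 December 2020.
Prosecution Delay Deduction: −291 days → 9 March 2020.

2020-03-09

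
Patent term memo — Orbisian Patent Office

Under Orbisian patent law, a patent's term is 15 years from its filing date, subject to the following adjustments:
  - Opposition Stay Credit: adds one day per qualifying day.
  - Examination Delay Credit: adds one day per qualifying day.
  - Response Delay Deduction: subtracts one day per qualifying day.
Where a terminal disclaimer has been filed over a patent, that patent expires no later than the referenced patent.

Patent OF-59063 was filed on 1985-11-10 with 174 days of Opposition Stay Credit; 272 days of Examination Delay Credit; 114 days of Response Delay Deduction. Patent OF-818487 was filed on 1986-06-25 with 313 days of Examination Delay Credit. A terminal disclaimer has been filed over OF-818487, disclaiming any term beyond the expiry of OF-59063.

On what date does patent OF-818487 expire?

Natural term of OF-818487:
  Base: filing + 15 years → 25 June 2001.
  Examination Delay Credit: +313 days → 4 May 2002.
Expiry of referenced patent OF-59063:
  Base: filing + 15 years → 10 November 2000.
  Opposition Stay Credit: +174 days → 3 May 2001.
  Examination Delay Credit: +272 days → 30 January 2002.
  Response Delay Deduction: −114 days → 8 October 2001.
Terminal disclaimer: OF-818487 expires on the earlier of 4 May 2002 and 8 October 2001.

October 8, 2001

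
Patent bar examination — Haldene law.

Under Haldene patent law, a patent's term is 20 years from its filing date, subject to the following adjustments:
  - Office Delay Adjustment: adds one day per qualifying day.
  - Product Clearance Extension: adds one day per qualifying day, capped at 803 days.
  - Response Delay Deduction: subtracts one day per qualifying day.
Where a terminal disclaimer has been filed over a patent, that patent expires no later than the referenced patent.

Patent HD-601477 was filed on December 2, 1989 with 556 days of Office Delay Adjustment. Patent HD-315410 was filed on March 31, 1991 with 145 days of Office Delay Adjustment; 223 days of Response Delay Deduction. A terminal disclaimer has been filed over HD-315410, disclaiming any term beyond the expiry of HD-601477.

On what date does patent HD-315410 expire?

January 12, 2011

Natural term of HD-315410:
  Base: filing + 20 years → 31 March 2011.
  Office Delay Adjustment: +145 days → 23 August 2011.
  Response Delay Deduction: −223 days → 12 January 2011.
Expiry of referenced patent HD-601477:
  Base: filing + 20 years → 2 December 2009.
  Office Delay Adjustment: +556 days → 11 June 2011.
Terminal disclaimer: HD-315410 expires on the earlier of 12 January 2011 and 11 June 2011.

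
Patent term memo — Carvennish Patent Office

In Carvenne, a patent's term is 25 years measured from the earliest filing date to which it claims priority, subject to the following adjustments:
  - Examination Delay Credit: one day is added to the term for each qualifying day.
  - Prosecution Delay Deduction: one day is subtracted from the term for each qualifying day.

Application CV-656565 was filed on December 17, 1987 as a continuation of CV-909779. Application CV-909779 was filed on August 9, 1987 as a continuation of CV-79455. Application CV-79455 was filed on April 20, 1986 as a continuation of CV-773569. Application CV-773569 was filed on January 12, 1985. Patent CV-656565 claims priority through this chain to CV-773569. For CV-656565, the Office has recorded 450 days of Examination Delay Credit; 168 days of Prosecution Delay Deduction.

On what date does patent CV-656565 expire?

2010-10-21

Earliest priority filing: 12 January 1985.
Base term: 12 January 1985 + 25 years → 12 January 2010.
Examination Delay Credit: +450 days → 7 April 2011.
Prosecution Delay Deduction: −168 days → 21 October 2010.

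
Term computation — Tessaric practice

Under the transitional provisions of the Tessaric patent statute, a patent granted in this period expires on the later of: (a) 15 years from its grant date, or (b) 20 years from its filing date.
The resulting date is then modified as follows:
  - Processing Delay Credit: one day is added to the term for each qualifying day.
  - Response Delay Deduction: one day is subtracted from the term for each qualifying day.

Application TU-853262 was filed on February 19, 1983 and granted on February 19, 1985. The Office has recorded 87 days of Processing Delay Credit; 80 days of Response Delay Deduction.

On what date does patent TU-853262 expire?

(a) grant + 15 years → 19 February 2000.
(b) filing + 20 years → 19 February 2003.
Later of the two: 19 February 2003.
Processing Delay Credit: +87 days → 17 May 2003.
Response Delay Deduction: −80 days → 26 February 2003.

February 26, 2003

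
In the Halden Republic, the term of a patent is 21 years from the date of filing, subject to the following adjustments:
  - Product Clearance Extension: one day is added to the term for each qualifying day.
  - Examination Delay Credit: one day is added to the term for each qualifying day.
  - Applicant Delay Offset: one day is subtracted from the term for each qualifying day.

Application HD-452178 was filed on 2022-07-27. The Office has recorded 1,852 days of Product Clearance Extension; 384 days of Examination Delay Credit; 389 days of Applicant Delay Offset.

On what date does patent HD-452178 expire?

2048-08-16

Base term: filing date + 21 years → 27 July 2043.
Product Clearance Extension: +1852 days → 21 August 2048.
Examination Delay Credit: +384 days → 9 September 2049.
Applicant Delay Offset: −389 days → 16 August 2048.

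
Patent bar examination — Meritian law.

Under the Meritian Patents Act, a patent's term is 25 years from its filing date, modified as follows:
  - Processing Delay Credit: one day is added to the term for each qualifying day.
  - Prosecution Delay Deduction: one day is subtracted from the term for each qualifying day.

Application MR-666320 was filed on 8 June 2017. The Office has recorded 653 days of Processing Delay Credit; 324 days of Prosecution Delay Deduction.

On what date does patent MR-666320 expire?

Base term: filing date + 25 years → 8 June 2042.
Processing Delay Credit: +653 days → 22 March 2044.
Prosecution Delay Deduction: −324 days → 3 May 2043.

2043-05-03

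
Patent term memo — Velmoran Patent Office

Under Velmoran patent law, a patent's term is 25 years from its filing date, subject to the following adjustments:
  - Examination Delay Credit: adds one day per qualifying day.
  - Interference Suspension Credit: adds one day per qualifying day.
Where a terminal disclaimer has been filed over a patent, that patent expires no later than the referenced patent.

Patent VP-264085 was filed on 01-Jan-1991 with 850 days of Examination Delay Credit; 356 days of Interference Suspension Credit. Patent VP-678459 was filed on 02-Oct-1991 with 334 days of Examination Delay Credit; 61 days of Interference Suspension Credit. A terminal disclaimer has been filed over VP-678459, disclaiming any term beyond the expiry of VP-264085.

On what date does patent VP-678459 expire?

2017-11-01

Natural term of VP-678459:
  Base: filing + 25 years → 2 October 2016.
  Examination Delay Credit: +334 days → 1 September 2017.
  Interference Suspension Credit: +61 days → 1 November 2017.
Expiry of referenced patent VP-264085:
  Base: filing + 25 years → 1 January 2016.
  Examination Delay Credit: +850 days → 30 April 2018.
  Interference Suspension Credit: +356 days → 21 April 2019.
Terminal disclaimer: VP-678459 expires on the earlier of 1 November 2017 and 21 April 2019.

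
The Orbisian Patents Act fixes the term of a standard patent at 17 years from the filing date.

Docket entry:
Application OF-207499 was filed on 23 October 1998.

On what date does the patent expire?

October 23, 2015

Filing date + 17 years → 23 October 2015.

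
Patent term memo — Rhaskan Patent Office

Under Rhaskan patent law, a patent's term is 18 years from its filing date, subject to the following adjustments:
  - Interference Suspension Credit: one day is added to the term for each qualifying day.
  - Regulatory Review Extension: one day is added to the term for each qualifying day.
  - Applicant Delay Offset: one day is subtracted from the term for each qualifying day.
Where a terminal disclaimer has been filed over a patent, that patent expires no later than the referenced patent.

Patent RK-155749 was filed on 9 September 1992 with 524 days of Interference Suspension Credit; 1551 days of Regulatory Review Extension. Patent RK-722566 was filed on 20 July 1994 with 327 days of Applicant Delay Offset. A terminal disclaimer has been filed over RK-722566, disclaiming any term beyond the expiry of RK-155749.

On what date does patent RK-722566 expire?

2011-08-28

Natural term of RK-722566:
  Base: filing + 18 years → 20 July 2012.
  Applicant Delay Offset: −327 days → 28 August 2011.
Expiry of referenced patent RK-155749:
  Base: filing + 18 years → 9 September 2010.
  Interference Suspension Credit: +524 days → 15 February 2012.
  Regulatory Review Extension: +1551 days → 15 May 2016.
Terminal disclaimer: RK-722566 expires on the earlier of 28 August 2011 and 15 May 2016.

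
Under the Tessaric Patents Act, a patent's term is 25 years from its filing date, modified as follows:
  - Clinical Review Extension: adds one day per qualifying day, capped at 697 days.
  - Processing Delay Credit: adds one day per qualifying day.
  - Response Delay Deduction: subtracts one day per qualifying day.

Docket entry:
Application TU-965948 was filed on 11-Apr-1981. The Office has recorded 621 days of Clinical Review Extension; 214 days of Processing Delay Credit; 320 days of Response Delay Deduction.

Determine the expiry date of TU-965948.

2007-09-08

Base term: filing date + 25 years → 11 April 2006.
Clinical Review Extension: 621 days (within the 697-day cap) → +621 days → 23 December 2007.
Processing Delay Credit: +214 days → 24 July 2008.
Response Delay Deduction: −320 days → 8 September 2007.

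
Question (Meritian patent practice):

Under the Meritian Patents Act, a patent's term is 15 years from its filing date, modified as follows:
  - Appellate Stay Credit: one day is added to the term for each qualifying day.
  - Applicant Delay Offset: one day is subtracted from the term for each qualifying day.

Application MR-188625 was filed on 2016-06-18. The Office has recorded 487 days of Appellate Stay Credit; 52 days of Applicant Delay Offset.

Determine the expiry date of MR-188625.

Base term: filing date + 15 years → 18 June 2031.
Appellate Stay Credit: +487 days → 17 October 2032.
Applicant Delay Offset: −52 days → 26 August 2032.

August 26, 2032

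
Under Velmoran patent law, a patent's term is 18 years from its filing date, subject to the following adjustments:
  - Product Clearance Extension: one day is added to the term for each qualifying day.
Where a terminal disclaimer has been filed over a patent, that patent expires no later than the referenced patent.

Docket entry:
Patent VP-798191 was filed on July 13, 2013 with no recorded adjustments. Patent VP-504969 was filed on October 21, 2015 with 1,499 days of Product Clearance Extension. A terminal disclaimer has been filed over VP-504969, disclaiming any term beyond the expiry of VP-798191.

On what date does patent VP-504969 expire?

Natural term of VP-504969:
  Base: filing + 18 years → 21 October 2033.
  Product Clearance Extension: +1499 days → 28 November 2037.
Expiry of referenced patent VP-798191:
  Base: filing + 18 years → 13 July 2031.
Terminal disclaimer: VP-504969 expires on the earlier of 28 November 2037 and 13 July 2031.

July 13, 2031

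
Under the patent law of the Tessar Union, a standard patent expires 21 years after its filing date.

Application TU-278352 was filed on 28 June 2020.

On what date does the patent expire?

Filing date + 21 years → 28 June 2041.

June 28, 2041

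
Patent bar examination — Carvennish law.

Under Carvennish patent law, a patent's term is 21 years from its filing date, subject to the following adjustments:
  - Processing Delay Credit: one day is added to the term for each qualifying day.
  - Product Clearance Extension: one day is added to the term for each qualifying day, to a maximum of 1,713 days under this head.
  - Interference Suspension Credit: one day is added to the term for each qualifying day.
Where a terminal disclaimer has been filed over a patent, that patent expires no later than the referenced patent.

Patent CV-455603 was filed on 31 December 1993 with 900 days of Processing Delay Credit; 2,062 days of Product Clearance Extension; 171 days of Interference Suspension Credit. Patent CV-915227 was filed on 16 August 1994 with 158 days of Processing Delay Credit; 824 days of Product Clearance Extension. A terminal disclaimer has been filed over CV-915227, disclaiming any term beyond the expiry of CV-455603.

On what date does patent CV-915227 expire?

2018-04-24

Natural term of CV-915227:
  Base: filing + 21 years → 16 August 2015.
  Processing Delay Credit: +158 days → 21 January 2016.
  Product Clearance Extension: 824 days (within the 1713-day cap) → +824 days → 24 April 2018.
Expiry of referenced patent CV-455603:
  Base: filing + 21 years → 31 December 2014.
  Processing Delay Credit: +900 days → 18 June 2017.
  Product Clearance Extension: 2062 days claimed exceeds the 1713-day cap, so +1713 days → 25 February 2022.
  Interference Suspension Credit: +171 days → 15 August 2022.
Terminal disclaimer: CV-915227 expires on the earlier of 24 April 2018 and 15 August 2022.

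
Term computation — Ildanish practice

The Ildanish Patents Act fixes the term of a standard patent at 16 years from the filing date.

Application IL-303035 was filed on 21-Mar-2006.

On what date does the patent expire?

2022-03-21

Filing date + 16 years → 21 March 2022.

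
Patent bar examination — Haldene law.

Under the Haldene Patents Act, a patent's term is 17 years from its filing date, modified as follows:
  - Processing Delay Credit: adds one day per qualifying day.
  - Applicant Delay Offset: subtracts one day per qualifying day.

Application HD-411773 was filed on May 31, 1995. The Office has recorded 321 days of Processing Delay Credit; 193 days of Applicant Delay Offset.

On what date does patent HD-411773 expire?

Base term: filing date + 17 years → 31 May 2012.
Processing Delay Credit: +321 days → 17 April 2013.
Applicant Delay Offset: −193 days → 6 October 2012.

2012-10-06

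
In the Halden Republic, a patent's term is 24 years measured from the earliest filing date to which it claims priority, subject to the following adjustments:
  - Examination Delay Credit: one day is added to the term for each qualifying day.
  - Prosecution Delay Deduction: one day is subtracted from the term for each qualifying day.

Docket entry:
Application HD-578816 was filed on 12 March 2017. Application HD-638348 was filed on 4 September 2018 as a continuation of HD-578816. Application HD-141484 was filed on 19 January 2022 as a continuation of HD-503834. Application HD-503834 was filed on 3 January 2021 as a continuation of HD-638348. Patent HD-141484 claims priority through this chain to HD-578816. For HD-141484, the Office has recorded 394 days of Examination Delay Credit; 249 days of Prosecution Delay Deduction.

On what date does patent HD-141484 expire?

2041-08-04

Earliest priority filing: 12 March 2017.
Base term: 12 March 2017 + 24 years → 12 March 2041.
Examination Delay Credit: +394 days → 10 April 2042.
Prosecution Delay Deduction: −249 days → 4 August 2041.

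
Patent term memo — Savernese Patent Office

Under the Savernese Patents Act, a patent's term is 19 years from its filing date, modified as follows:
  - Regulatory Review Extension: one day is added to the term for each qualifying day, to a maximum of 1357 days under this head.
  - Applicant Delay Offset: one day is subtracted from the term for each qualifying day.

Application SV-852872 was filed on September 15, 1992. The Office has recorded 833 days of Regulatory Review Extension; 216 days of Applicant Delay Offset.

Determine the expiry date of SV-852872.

Base term: filing date + 19 years → 15 September 2011.
Regulatory Review Extension: 833 days (within the 1357-day cap) → +833 days → 26 December 2013.
Applicant Delay Offset: −216 days → 24 May 2013.

2013-05-24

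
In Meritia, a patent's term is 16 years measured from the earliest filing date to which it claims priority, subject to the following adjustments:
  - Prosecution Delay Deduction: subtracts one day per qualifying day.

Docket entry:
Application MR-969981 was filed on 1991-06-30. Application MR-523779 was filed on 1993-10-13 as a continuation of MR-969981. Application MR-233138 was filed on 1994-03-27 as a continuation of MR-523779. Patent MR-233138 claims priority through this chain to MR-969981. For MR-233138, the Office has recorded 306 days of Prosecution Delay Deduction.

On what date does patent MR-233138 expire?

August 28, 2006

Earliest priority filing: 30 June 1991.
Base term: 30 June 1991 + 16 years → 30 June 2007.
Prosecution Delay Deduction: −306 days → 28 August 2006.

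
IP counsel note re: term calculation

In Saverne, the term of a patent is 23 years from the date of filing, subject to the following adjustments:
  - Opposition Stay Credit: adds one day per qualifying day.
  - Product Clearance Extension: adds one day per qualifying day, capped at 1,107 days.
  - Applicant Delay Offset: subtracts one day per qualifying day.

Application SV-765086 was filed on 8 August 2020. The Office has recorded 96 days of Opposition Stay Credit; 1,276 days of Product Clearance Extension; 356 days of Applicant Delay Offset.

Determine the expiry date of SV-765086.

Base term: filing date + 23 years → 8 August 2043.
Opposition Stay Credit: +96 days → 12 November 2043.
Product Clearance Extension: 1276 days claimed exceeds the 1107-day cap, so +1107 days → 23 November 2046.
Applicant Delay Offset: −356 days → 2 December 2045.

2045-12-02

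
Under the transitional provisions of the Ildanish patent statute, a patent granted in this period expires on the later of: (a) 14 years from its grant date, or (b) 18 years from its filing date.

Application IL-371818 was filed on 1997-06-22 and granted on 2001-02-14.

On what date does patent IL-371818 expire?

June 22, 2015

(a) grant + 14 years → 14 February 2015.
(b) filing + 18 years → 22 June 2015.
Later of the two: 22 June 2015.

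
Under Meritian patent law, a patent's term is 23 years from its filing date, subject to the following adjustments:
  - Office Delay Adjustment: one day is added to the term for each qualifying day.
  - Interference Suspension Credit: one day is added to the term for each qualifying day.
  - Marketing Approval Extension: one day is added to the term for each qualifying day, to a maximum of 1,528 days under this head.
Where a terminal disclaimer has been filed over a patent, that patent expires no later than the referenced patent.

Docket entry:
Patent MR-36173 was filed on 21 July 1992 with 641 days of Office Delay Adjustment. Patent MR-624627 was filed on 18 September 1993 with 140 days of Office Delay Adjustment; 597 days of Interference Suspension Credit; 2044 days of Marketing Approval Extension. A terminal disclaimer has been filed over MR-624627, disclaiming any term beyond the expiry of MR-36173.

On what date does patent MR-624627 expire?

April 22, 2017

Natural term of MR-624627:
  Base: filing + 23 years → 18 September 2016.
  Office Delay Adjustment: +140 days → 5 February 2017.
  Interference Suspension Credit: +597 days → 25 September 2018.
  Marketing Approval Extension: 2044 days claimed exceeds the 1528-day cap, so +1528 days → 1 December 2022.
Expiry of referenced patent MR-36173:
  Base: filing + 23 years → 21 July 2015.
  Office Delay Adjustment: +641 days → 22 April 2017.
Terminal disclaimer: MR-624627 expires on the earlier of 1 December 2022 and 22 April 2017.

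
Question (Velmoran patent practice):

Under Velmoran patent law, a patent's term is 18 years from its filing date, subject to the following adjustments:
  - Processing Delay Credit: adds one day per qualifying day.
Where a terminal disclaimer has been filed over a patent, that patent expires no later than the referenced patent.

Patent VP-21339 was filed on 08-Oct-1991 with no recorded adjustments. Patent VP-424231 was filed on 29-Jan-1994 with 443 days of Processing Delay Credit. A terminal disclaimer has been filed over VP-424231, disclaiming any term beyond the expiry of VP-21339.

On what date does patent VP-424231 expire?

October 8, 2009

Natural term of VP-424231:
  Base: filing + 18 years → 29 January 2012.
  Processing Delay Credit: +443 days → 16 April 2013.
Expiry of referenced patent VP-21339:
  Base: filing + 18 years → 8 October 2009.
Terminal disclaimer: VP-424231 expires on the earlier of 16 April 2013 and 8 October 2009.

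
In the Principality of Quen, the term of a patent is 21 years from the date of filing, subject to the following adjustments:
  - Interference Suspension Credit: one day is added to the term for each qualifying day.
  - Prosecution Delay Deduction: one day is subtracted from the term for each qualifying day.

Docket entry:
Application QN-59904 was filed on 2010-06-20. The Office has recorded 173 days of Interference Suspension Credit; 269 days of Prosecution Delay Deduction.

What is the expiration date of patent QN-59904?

Base term: filing date + 21 years → 20 June 2031.
Interference Suspension Credit: +173 days → 10 December 2031.
Prosecution Delay Deduction: −269 days → 16 March 2031.

2031-03-16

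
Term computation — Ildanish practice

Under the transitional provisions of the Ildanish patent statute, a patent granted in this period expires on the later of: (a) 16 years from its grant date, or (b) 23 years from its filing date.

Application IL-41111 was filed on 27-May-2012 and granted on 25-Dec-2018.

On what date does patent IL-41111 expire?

May 27, 2035

(a) grant + 16 years → 25 December 2034.
(b) filing + 23 years → 27 May 2035.
Later of the two: 27 May 2035.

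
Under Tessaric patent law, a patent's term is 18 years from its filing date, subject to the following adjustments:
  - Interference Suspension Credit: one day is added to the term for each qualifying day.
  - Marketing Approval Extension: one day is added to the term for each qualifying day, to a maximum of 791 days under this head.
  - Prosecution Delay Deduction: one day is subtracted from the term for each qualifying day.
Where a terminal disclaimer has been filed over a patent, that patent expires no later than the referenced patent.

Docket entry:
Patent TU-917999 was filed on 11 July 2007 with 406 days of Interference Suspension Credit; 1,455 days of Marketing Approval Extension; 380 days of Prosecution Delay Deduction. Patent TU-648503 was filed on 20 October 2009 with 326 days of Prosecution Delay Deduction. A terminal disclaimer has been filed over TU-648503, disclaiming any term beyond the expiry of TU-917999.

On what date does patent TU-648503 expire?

Natural term of TU-648503:
  Base: filing + 18 years → 20 October 2027.
  Prosecution Delay Deduction: −326 days → 28 November 2026.
Expiry of referenced patent TU-917999:
  Base: filing + 18 years → 11 July 2025.
  Interference Suspension Credit: +406 days → 21 August 2026.
  Marketing Approval Extension: 1455 days claimed exceeds the 791-day cap, so +791 days → 20 October 2028.
  Prosecution Delay Deduction: −380 days → 6 October 2027.
Terminal disclaimer: TU-648503 expires on the earlier of 28 November 2026 and 6 October 2027.

November 28, 2026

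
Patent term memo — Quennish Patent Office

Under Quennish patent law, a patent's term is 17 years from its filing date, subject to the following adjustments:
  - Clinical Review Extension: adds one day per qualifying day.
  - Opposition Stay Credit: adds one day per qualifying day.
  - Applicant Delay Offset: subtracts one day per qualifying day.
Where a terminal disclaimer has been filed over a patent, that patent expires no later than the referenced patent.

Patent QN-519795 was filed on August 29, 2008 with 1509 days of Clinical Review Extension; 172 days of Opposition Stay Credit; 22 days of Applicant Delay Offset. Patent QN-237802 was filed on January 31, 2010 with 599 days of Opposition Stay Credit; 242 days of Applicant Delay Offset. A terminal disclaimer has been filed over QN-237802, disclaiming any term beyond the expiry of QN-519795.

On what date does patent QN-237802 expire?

January 23, 2028

Natural term of QN-237802:
  Base: filing + 17 years → 31 January 2027.
  Opposition Stay Credit: +599 days → 21 September 2028.
  Applicant Delay Offset: −242 days → 23 January 2028.
Expiry of referenced patent QN-519795:
  Base: filing + 17 years → 29 August 2025.
  Clinical Review Extension: +1509 days → 16 October 2029.
  Opposition Stay Credit: +172 days → 6 April 2030.
  Applicant Delay Offset: −22 days → 15 March 2030.
Terminal disclaimer: QN-237802 expires on the earlier of 23 January 2028 and 15 March 2030.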